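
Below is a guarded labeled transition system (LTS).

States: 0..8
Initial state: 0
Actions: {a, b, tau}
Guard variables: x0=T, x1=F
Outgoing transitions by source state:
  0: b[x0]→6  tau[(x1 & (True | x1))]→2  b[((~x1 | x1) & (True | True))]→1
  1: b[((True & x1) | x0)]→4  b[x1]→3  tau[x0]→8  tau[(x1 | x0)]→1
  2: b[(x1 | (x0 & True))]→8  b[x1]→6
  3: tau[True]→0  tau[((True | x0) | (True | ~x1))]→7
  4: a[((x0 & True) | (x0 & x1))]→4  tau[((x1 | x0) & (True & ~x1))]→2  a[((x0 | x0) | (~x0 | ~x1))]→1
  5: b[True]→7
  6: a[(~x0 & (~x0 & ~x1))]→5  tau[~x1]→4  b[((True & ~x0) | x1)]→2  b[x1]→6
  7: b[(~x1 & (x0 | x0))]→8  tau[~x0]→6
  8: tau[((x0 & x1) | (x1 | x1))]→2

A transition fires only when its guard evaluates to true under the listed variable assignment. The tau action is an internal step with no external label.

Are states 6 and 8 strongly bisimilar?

Answer: NOT BISIMILAR

Analysis:
Compute ~ classes (split until stable):
  P[0] = {{0,1,2,3,4,5,6,7,8}}
  P[1] = {{0,2,5,7},{1},{3,6},{4},{8}}
  P[2] = {{0},{1},{2,7},{3},{4},{5},{6},{8}}
Fixed point at round 3; 8 class(es).
[6]={6}  [8]={8}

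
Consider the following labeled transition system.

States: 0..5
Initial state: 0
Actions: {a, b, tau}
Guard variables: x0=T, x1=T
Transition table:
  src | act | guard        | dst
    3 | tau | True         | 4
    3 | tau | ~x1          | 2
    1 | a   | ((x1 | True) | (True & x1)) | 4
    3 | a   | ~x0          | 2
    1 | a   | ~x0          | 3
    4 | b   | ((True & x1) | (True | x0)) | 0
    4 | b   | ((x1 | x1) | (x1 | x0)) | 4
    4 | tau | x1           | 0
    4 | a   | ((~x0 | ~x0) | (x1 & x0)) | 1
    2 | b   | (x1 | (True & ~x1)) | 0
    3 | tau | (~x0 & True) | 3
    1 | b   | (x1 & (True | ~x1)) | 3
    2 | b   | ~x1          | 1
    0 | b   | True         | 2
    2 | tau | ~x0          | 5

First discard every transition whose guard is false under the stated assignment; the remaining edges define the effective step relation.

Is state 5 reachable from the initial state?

After dropping false guards: 9 live edges.
depth 0: {0}
depth 1: {2}  total {0,2}
Reach set: {0,2}

Answer: UNREACHABLE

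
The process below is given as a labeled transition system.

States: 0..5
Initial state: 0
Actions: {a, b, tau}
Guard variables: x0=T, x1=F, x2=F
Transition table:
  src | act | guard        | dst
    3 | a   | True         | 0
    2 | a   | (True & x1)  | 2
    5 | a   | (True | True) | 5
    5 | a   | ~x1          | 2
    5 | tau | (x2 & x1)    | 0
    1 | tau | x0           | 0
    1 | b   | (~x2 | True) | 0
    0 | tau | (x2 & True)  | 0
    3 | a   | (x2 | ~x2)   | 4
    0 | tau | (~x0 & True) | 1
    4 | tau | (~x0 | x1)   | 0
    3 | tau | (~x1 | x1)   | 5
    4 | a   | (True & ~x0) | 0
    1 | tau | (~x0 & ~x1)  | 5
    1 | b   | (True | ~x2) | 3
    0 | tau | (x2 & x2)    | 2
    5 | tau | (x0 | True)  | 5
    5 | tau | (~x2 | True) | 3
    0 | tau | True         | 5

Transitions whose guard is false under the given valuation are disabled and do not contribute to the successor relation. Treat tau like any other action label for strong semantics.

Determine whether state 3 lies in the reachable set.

After dropping false guards: 11 live edges.
L0 = {0}
L1 = {5}  now seen {0,5}
L2 = {2,3}  now seen {0,2,3,5}
L3 = {4}  now seen {0,2,3,4,5}
Reach set: {0,2,3,4,5}
Path to 3: tau·tau

Answer: REACHABLE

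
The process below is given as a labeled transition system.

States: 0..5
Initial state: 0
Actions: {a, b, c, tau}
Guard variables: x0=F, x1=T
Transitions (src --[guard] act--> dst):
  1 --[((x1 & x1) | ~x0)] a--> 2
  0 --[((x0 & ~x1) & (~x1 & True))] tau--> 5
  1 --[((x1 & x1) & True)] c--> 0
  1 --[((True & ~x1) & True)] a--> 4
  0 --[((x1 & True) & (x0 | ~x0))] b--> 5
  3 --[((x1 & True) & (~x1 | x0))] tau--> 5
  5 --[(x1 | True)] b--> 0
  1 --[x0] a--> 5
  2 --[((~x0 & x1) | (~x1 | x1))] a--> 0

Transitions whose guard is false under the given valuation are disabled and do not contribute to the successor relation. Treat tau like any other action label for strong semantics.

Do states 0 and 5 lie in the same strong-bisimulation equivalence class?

Answer: BISIMILAR

Analysis:
Bisimulation quotient by refinement:
  P[0] = {{0,1,2,3,4,5}}
  P[1] = {{0,5},{1},{2},{3,4}}
Fixed point at round 2; 4 class(es).
0∈{0,5}, 5∈{0,5}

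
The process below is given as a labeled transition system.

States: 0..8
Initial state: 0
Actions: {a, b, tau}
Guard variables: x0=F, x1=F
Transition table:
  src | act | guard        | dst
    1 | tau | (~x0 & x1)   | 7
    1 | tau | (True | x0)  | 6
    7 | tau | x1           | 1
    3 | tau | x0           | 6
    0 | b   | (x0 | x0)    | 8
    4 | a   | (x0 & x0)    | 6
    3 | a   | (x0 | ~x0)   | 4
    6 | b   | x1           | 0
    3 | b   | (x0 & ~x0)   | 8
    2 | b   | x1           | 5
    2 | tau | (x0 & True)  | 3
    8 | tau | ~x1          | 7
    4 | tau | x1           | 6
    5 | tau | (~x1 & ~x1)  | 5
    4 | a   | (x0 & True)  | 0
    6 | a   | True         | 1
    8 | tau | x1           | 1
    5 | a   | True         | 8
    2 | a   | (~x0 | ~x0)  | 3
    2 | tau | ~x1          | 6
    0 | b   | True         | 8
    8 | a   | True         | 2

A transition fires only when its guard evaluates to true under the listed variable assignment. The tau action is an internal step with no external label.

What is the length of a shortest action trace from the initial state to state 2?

Answer: 2

Trace:
Breadth-first toward 2:
  L0 = {0}
  L1 = {8}
  L2 = {2,7}
2 enters at depth 2; path b·a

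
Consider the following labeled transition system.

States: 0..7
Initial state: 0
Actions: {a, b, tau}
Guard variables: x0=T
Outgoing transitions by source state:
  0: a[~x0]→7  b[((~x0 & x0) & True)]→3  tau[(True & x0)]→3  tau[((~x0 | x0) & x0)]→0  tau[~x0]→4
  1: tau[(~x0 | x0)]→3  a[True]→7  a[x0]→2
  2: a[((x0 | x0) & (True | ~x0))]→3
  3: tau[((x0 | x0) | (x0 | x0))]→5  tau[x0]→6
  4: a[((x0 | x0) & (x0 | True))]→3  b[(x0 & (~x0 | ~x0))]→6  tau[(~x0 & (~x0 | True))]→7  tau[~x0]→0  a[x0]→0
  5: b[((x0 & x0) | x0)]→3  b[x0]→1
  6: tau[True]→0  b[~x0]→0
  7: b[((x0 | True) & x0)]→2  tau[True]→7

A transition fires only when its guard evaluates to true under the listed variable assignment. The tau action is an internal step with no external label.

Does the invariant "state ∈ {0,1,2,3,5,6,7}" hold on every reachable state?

Inv-set: {0,1,2,3,5,6,7}
Reachable = {0,1,2,3,5,6,7}
  0: ✓
  1: ✓
  2: ✓
  3: ✓
  5: ✓
  6: ✓
  7: ✓

Answer: INVARIANT HOLDS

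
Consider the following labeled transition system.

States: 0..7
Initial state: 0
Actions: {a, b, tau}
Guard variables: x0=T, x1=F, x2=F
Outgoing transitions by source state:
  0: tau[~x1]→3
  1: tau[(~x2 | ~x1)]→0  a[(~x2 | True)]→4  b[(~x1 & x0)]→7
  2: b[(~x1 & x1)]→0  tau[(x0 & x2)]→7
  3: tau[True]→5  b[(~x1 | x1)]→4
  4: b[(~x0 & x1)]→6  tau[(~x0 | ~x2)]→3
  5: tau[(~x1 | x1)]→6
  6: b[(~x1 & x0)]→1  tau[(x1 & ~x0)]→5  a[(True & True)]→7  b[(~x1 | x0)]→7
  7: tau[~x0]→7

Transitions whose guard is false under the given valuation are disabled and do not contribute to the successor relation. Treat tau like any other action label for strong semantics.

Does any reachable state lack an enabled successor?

Answer: DEADLOCK at state 7

Trace:
R = {0,1,3,4,5,6,7}
  0: tau→3  [1 out]
  1: a→4  b→7  tau→0  [3 out]
  3: b→4  tau→5  [2 out]
  4: tau→3  [1 out]
  5: tau→6  [1 out]
  6: a→7  b→1  b→7  [3 out]
  7: ∅  [deadlock]
trace reaching 7: tau·tau·tau·b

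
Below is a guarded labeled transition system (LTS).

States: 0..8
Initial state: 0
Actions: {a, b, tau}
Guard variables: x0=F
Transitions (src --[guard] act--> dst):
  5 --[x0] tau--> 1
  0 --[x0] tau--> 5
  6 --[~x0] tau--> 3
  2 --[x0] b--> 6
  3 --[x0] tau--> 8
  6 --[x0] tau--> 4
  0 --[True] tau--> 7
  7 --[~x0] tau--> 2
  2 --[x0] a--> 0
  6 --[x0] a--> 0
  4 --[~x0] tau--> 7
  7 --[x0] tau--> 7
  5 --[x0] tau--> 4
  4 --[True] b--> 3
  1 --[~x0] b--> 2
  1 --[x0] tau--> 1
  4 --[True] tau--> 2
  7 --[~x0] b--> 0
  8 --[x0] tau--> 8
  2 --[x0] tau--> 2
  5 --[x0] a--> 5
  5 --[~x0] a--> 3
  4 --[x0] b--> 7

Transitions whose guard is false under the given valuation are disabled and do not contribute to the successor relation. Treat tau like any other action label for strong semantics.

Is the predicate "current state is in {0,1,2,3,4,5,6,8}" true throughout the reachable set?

Answer: INVARIANT VIOLATED at state 7

Working:
Allowed set {0,1,2,3,4,5,6,8}
Reach set: {0,2,7}
  0: ok
  2: ok
  7: ✗ unsafe
witness against invariant: tau → 7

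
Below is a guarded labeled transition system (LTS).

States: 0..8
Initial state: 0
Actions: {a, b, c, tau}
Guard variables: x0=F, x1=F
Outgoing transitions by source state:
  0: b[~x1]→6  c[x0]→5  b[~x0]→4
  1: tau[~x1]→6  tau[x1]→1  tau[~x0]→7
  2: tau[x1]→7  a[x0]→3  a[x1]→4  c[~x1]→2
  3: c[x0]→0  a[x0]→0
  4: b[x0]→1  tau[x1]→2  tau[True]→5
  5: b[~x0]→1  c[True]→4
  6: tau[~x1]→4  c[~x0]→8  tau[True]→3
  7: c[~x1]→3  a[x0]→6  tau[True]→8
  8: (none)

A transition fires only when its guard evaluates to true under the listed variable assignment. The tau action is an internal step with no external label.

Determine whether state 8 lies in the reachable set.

Answer: REACHABLE

Analysis:
13 transition(s) survive guard evaluation.
Layer 0: {0}
Layer 1: {4,6}  now seen {0,4,6}
Layer 2: {3,5,8}  now seen {0,3,4,5,6,8}
Layer 3: {1}  now seen {0,1,3,4,5,6,8}
Layer 4: {7}  now seen {0,1,3,4,5,6,7,8}
R = {0,1,3,4,5,6,7,8}
Path to 8: b·c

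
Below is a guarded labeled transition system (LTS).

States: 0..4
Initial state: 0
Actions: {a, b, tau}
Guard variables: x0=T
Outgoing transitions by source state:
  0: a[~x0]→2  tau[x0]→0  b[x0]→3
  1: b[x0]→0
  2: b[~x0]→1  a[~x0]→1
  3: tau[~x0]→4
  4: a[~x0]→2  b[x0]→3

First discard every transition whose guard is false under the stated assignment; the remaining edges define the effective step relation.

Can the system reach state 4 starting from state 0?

After dropping false guards: 4 live edges.
L0 = {0}
L1 = {3}  total {0,3}
R = {0,3}

Answer: UNREACHABLE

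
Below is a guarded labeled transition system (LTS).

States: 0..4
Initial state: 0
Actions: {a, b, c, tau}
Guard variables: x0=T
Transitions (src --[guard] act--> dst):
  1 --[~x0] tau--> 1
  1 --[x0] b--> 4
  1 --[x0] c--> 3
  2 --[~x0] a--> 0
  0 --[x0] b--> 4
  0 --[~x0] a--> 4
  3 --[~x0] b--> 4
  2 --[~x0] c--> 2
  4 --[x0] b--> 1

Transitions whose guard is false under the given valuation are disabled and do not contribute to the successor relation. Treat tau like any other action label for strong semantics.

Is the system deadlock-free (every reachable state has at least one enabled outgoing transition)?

Reach set: {0,1,3,4}
  0: b→4  [deg 1]
  1: b→4  c→3  [deg 2]
  3: ∅  [no exit]
  4: b→1  [deg 1]
Path to 3: b·b·c

Answer: DEADLOCK at state 3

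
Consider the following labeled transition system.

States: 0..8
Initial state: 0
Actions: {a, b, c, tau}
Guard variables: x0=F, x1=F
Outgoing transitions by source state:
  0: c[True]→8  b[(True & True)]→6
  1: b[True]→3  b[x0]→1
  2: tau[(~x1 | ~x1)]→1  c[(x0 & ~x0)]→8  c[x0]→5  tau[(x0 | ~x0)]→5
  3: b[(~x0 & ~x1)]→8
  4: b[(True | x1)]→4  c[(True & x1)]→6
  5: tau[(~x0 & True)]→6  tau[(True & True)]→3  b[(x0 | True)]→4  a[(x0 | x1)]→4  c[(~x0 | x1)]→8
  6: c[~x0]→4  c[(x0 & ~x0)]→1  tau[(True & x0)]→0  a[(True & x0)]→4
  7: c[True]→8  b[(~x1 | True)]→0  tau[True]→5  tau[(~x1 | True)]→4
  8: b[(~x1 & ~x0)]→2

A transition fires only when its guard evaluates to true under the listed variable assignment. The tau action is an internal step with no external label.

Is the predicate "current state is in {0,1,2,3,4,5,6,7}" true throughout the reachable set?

Allowed set {0,1,2,3,4,5,6,7}
Reachable = {0,1,2,3,4,5,6,8}
  0: ok
  1: ok
  2: ok
  3: ok
  4: ok
  5: ok
  6: ok
  8: ✗ unsafe
witness against invariant: c → 8

Answer: INVARIANT VIOLATED at state 8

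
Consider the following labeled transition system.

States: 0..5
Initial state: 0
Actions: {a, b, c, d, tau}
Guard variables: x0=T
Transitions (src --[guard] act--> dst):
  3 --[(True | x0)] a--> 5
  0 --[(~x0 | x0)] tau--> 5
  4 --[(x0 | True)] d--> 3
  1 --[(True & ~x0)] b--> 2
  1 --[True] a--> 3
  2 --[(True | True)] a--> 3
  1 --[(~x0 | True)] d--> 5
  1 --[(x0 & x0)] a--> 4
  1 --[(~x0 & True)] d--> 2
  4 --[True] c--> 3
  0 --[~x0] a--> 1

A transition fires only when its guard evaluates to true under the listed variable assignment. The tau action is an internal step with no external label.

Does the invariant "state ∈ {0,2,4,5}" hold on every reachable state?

Inv-set: {0,2,4,5}
Reach set: {0,5}
  0: ✓
  5: ✓

Answer: INVARIANT HOLDS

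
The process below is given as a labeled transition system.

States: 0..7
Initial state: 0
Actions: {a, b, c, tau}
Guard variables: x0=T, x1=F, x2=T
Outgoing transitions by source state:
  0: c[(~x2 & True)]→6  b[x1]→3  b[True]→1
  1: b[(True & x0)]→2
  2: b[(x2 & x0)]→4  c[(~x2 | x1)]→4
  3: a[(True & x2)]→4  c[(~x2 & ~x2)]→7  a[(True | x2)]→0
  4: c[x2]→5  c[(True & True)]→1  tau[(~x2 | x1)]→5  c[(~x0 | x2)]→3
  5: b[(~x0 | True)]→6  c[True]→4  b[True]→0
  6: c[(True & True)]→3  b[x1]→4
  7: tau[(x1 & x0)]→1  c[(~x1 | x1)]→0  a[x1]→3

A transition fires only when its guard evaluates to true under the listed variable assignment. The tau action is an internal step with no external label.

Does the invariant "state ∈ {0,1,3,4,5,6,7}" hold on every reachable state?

Safe = {0,1,3,4,5,6,7}
Reach set: {0,1,2,3,4,5,6}
  0: ✓
  1: ✓
  2: ✗ unsafe
  3: ✓
  4: ✓
  5: ✓
  6: ✓
witness against invariant: b·b → 2

Answer: INVARIANT VIOLATED at state 2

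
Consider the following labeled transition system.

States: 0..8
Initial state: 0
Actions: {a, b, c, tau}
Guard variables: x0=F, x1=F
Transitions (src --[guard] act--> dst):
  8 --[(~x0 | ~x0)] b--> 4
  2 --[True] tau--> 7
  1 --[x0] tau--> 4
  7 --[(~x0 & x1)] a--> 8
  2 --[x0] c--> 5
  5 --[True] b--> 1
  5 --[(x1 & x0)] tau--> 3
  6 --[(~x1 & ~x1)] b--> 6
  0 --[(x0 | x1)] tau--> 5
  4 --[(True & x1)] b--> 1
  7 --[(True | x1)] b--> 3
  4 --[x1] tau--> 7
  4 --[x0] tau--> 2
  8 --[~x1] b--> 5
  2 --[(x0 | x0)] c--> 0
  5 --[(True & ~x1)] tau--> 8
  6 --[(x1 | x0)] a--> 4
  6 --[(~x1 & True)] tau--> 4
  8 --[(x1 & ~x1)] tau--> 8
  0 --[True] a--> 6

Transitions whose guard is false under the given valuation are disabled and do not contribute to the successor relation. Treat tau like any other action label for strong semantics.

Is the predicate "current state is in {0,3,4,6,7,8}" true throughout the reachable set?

Safe = {0,3,4,6,7,8}
Reach set: {0,4,6}
  0: ok
  4: ok
  6: ok

Answer: INVARIANT HOLDS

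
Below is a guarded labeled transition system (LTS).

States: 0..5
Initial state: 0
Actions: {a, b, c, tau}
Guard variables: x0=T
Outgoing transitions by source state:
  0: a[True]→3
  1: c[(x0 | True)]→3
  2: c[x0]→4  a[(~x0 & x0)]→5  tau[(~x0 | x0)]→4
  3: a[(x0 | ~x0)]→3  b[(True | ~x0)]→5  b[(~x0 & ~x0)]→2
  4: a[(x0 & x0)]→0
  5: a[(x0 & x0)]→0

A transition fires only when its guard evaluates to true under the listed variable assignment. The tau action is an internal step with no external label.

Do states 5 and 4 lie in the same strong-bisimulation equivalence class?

Compute ~ classes (split until stable):
  round 0: {{0,1,2,3,4,5}}
  round 1: {{0,4,5},{1},{2},{3}}
  round 2: {{0},{1},{2},{3},{4,5}}
5 equivalence class(es) (converged in 3)
[5]={4,5}  [4]={4,5}

Answer: BISIMILAR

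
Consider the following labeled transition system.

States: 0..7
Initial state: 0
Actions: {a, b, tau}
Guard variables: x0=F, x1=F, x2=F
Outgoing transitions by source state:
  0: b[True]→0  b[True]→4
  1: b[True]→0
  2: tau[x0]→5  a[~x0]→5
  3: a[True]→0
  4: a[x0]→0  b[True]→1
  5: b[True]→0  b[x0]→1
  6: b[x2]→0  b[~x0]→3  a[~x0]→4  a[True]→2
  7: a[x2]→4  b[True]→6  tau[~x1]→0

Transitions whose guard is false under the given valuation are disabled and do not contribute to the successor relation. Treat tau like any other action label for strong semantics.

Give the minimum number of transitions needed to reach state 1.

Answer: 2

Trace:
Layered search for 1:
  Layer 0: {0}
  Layer 1: {4}
  Layer 2: {1}
first hit 1 at d=2 via b·b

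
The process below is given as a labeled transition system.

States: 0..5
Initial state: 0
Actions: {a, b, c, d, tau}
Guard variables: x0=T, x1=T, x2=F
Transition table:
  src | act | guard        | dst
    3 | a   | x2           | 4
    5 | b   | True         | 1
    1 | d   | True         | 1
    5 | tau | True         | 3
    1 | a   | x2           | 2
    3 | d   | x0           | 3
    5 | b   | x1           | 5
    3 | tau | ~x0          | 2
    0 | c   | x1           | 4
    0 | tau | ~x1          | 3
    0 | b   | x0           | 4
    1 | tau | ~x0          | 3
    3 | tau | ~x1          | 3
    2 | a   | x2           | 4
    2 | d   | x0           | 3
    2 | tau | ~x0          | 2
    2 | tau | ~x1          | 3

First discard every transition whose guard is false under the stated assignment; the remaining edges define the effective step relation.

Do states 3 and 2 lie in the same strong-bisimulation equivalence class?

Refine partition for ~:
  round 0: {{0,1,2,3,4,5}}
  round 1: {{0},{1,2,3},{4},{5}}
Fixed point at round 2; 4 class(es).
3∈{1,2,3}, 2∈{1,2,3}

Answer: BISIMILAR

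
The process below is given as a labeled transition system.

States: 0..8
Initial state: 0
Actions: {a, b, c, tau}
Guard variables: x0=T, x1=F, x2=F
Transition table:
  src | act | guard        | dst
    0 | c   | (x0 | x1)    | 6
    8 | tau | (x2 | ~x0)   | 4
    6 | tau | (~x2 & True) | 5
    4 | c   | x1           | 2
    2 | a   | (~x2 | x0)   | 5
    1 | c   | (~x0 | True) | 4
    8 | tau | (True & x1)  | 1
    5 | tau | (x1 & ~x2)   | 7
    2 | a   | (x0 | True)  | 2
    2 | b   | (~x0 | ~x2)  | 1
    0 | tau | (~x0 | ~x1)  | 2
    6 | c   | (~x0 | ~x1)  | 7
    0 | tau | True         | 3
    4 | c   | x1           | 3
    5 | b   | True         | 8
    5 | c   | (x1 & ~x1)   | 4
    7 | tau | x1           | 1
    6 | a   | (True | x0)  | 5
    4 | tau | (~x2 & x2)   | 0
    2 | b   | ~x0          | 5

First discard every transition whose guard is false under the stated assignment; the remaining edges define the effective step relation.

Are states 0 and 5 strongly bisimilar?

Compute ~ classes (split until stable):
  π0 = {{0,1,2,3,4,5,6,7,8}}
  π1 = {{0},{1},{2},{3,4,7,8},{5},{6}}
Fixed point at round 2; 6 class(es).
0∈{0}, 5∈{5}

Answer: NOT BISIMILAR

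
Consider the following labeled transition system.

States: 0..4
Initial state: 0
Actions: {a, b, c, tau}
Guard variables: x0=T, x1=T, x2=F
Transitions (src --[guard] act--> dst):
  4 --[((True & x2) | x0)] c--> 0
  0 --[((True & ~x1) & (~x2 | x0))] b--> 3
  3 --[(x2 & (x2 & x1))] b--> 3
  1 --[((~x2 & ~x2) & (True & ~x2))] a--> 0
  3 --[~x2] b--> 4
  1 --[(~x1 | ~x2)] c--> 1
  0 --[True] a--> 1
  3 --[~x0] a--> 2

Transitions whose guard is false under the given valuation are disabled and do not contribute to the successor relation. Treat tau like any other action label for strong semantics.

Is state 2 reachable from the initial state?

After dropping false guards: 5 live edges.
depth 0: {0}
depth 1: {1}  cumulative {0,1}
R = {0,1}

Answer: UNREACHABLE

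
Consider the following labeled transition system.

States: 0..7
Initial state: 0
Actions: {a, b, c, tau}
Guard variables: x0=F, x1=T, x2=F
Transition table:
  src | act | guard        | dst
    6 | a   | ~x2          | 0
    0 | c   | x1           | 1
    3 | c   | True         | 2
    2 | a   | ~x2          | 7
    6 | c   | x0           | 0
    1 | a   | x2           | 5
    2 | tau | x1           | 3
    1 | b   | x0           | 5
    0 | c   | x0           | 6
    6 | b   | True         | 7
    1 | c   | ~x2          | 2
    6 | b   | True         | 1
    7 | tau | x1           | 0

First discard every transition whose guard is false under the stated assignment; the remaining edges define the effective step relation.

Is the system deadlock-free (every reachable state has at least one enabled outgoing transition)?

R = {0,1,2,3,7}
  0: c→1  [deg 1]
  1: c→2  [deg 1]
  2: a→7  tau→3  [deg 2]
  3: c→2  [deg 1]
  7: tau→0  [deg 1]

Answer: DEADLOCK-FREE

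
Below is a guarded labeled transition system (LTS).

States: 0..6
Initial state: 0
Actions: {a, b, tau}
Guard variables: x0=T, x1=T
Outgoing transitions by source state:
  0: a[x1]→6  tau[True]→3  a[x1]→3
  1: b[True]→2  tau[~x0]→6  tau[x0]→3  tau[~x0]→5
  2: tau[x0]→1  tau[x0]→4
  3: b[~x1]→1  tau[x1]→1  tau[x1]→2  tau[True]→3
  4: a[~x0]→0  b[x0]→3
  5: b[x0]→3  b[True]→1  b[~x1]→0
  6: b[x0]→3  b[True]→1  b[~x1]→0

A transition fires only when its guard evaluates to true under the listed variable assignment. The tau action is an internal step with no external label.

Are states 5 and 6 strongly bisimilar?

Compute ~ classes (split until stable):
  P[0] = {{0,1,2,3,4,5,6}}
  P[1] = {{0},{1},{2,3},{4,5,6}}
  P[2] = {{0},{1},{2},{3},{4},{5,6}}
6 equivalence class(es) (converged in 3)
[5]={5,6}  [6]={5,6}

Answer: BISIMILAR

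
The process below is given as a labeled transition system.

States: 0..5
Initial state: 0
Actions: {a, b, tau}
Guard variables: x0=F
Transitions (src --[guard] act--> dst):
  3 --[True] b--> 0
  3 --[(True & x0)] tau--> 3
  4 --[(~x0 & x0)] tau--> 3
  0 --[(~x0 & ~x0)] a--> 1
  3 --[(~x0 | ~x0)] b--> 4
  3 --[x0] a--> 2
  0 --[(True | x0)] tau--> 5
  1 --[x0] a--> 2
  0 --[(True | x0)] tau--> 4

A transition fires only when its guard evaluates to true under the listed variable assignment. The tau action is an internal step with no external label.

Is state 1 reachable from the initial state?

5 transition(s) survive guard evaluation.
Layer 0: {0}
Layer 1: {1,4,5}  cumulative {0,1,4,5}
R = {0,1,4,5}
Path to 1: a

Answer: REACHABLE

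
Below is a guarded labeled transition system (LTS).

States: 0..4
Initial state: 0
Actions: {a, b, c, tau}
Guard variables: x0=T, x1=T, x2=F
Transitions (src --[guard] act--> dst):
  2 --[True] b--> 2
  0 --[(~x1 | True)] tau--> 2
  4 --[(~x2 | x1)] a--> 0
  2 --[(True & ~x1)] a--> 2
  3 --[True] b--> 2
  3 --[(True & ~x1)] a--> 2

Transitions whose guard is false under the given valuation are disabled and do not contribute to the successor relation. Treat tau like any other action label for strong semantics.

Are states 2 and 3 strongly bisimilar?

Answer: BISIMILAR

Working:
Refine partition for ~:
  π0 = {{0,1,2,3,4}}
  π1 = {{0},{1},{2,3},{4}}
Fixed point at round 2; 4 class(es).
class of 2: {2,3}; class of 3: {2,3}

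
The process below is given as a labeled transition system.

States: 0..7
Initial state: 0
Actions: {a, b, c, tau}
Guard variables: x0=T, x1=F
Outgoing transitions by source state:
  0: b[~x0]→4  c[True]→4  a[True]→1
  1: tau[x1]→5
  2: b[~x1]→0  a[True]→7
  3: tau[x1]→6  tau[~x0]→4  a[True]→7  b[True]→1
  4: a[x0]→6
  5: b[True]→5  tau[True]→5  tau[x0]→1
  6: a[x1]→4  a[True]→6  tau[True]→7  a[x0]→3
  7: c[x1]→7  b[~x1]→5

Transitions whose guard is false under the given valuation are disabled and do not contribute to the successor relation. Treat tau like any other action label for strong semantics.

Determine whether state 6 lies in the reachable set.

Answer: REACHABLE

Analysis:
14 transition(s) survive guard evaluation.
depth 0: {0}
depth 1: {1,4}  cumulative {0,1,4}
depth 2: {6}  cumulative {0,1,4,6}
depth 3: {3,7}  cumulative {0,1,3,4,6,7}
depth 4: {5}  cumulative {0,1,3,4,5,6,7}
R = {0,1,3,4,5,6,7}
trace reaching 6: c·a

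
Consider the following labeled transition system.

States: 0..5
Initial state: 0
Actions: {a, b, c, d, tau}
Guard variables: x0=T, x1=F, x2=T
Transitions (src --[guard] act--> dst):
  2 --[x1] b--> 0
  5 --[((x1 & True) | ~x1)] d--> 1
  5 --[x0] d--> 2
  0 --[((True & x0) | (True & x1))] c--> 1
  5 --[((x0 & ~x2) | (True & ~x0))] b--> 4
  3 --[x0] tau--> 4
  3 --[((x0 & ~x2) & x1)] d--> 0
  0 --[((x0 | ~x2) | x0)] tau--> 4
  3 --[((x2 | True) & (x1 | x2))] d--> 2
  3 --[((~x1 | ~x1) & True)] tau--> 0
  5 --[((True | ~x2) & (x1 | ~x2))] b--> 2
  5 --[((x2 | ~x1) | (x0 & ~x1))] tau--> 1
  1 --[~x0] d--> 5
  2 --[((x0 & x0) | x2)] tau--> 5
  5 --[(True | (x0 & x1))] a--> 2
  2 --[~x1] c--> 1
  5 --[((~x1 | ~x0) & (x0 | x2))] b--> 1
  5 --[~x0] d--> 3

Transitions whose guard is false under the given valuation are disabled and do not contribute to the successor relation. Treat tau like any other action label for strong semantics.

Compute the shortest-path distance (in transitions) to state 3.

Answer: UNREACHABLE

Working:
Breadth-first toward 3:
  L0 = {0}
  L1 = {1,4}
3 never appears.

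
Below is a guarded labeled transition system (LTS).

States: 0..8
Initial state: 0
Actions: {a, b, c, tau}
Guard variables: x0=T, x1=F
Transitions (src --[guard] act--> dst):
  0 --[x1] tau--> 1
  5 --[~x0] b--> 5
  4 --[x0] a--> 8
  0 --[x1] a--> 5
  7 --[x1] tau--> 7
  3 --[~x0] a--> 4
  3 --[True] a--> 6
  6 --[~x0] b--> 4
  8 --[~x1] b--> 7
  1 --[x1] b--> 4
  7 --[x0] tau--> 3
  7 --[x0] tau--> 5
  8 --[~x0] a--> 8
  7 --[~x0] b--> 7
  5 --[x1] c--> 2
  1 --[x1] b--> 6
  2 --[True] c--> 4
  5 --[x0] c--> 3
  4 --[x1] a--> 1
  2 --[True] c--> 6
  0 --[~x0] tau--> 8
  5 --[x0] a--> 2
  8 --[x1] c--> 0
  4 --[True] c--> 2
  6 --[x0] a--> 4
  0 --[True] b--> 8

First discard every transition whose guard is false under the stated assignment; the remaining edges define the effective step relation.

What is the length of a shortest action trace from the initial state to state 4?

Layered search for 4:
  depth 0: {0}
  depth 1: {8}
  depth 2: {7}
  depth 3: {3,5}
  depth 4: {2,6}
  depth 5: {4}
4 enters at depth 5; path b·b·tau·a·a

Answer: 5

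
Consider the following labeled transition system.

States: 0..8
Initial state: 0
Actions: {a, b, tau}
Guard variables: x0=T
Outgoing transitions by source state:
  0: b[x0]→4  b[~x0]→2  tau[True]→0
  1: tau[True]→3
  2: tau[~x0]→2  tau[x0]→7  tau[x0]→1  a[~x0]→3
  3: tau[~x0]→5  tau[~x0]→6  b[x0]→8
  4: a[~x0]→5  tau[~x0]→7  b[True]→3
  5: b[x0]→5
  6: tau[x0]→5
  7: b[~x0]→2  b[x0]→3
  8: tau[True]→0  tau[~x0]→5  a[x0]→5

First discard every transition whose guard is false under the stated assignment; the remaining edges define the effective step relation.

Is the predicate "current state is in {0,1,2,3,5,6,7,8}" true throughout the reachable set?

Answer: INVARIANT VIOLATED at state 4

Trace:
Inv-set: {0,1,2,3,5,6,7,8}
R = {0,3,4,5,8}
  0: safe
  3: safe
  4: outside
  5: safe
  8: safe
counterexample path to 4: b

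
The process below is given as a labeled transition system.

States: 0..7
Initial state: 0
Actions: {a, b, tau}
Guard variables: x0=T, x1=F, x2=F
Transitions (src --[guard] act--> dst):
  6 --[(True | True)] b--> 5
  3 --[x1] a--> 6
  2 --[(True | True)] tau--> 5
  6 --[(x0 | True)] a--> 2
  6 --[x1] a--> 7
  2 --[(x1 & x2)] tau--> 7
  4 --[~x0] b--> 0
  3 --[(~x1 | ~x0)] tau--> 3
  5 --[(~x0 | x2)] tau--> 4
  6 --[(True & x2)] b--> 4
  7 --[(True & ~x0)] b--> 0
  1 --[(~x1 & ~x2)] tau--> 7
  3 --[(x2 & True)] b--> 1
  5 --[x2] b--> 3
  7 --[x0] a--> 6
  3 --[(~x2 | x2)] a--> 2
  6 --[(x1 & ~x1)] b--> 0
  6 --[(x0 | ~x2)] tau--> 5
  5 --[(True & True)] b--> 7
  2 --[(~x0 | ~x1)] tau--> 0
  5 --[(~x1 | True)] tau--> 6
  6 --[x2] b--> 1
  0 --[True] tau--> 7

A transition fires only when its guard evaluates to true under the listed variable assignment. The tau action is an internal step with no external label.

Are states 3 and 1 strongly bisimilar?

Refine partition for ~:
  π0 = {{0,1,2,3,4,5,6,7}}
  π1 = {{0,1,2},{3},{4},{5},{6},{7}}
  π2 = {{0,1},{2},{3},{4},{5},{6},{7}}
Fixed point at round 3; 7 class(es).
[3]={3}  [1]={0,1}

Answer: NOT BISIMILAR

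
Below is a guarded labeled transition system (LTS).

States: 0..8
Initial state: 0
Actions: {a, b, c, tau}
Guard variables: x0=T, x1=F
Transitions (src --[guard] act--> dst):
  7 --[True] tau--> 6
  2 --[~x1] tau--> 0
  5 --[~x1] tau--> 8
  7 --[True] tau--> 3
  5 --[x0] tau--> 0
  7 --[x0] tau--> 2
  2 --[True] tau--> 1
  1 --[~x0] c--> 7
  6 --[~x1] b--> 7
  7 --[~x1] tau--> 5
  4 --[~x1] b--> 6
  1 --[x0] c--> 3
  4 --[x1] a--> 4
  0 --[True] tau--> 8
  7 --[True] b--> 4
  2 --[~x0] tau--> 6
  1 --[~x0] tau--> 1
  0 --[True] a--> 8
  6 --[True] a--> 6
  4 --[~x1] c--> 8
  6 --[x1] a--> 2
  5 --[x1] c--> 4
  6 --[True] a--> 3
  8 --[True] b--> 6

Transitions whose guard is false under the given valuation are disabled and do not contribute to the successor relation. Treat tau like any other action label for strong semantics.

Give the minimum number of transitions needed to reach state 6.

BFS to 6:
  Layer 0: {0}
  Layer 1: {8}
  Layer 2: {6}
first hit 6 at d=2 via a·b

Answer: 2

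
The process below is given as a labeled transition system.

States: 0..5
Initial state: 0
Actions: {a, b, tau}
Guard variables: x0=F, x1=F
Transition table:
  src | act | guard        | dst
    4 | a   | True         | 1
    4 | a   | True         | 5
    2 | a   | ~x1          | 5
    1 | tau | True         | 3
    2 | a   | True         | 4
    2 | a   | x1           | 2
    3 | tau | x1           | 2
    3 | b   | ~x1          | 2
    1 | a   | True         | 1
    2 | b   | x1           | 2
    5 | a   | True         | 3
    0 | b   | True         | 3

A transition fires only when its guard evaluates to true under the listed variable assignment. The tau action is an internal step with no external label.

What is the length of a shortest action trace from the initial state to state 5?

Breadth-first toward 5:
  L0 = {0}
  L1 = {3}
  L2 = {2}
  L3 = {4,5}
first hit 5 at d=3 via b·b·a

Answer: 3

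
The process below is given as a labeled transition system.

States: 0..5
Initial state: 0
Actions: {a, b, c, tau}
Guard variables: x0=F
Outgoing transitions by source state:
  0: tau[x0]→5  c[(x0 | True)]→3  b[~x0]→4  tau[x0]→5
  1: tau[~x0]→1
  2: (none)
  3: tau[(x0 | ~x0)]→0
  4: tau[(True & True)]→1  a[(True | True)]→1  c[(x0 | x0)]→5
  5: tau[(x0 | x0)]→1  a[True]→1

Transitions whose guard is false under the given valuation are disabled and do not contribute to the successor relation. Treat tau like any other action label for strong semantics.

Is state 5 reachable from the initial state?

Answer: UNREACHABLE

Working:
Guard filter leaves 7 enabled edge(s).
L0 = {0}
L1 = {3,4}  cumulative {0,3,4}
L2 = {1}  cumulative {0,1,3,4}
R = {0,1,3,4}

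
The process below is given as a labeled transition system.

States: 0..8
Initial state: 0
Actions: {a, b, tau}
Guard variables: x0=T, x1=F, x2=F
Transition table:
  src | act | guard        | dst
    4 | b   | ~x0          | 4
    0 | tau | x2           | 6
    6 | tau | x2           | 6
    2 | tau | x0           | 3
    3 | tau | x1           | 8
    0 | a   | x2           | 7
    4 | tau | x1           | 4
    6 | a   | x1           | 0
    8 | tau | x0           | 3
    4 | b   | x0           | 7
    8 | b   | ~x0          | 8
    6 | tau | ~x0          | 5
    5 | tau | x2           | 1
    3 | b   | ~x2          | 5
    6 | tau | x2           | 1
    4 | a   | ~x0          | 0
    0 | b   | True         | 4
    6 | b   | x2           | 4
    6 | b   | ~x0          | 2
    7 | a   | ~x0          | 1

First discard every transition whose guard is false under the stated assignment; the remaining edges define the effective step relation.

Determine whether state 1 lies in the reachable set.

Answer: UNREACHABLE

Analysis:
5 transition(s) survive guard evaluation.
depth 0: {0}
depth 1: {4}  total {0,4}
depth 2: {7}  total {0,4,7}
Reachable = {0,4,7}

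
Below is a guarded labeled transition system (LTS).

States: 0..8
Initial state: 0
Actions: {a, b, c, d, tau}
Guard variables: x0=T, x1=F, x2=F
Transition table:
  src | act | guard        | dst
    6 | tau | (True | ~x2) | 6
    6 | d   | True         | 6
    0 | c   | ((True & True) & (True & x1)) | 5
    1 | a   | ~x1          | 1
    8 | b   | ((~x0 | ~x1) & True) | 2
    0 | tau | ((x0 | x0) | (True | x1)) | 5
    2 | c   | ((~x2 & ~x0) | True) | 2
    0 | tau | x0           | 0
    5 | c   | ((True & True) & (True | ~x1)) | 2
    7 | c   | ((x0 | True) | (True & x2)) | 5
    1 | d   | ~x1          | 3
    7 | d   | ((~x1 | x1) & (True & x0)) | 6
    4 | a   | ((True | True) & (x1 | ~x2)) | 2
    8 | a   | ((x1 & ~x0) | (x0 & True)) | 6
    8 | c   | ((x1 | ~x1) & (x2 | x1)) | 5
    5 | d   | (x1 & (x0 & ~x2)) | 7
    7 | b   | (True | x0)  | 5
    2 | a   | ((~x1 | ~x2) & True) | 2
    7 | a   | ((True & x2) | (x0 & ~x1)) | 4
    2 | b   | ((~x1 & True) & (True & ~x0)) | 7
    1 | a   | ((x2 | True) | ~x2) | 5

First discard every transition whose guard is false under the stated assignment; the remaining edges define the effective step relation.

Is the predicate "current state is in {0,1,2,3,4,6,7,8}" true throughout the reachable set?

Answer: INVARIANT VIOLATED at state 5

Trace:
Allowed set {0,1,2,3,4,6,7,8}
R = {0,2,5}
  0: ✓
  2: ✓
  5: VIOLATES
reach 5 via tau — violates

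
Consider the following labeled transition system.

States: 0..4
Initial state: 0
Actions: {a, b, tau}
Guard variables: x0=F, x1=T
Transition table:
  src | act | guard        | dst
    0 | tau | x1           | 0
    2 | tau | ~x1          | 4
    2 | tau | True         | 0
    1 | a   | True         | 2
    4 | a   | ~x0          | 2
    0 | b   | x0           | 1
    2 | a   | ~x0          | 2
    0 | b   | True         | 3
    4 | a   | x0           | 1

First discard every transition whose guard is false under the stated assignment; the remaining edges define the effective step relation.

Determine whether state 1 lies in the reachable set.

After dropping false guards: 6 live edges.
Layer 0: {0}
Layer 1: {3}  cumulative {0,3}
Reachable = {0,3}

Answer: UNREACHABLE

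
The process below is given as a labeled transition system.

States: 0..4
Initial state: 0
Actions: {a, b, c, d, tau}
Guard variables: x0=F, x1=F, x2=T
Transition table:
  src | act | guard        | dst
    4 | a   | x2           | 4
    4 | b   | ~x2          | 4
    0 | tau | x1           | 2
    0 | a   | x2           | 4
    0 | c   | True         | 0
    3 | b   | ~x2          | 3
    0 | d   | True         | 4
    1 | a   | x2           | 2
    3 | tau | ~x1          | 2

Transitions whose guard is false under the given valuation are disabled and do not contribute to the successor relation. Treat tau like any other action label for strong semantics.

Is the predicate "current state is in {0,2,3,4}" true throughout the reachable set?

Answer: INVARIANT HOLDS

Analysis:
Inv-set: {0,2,3,4}
Reach set: {0,4}
  0: safe
  4: safe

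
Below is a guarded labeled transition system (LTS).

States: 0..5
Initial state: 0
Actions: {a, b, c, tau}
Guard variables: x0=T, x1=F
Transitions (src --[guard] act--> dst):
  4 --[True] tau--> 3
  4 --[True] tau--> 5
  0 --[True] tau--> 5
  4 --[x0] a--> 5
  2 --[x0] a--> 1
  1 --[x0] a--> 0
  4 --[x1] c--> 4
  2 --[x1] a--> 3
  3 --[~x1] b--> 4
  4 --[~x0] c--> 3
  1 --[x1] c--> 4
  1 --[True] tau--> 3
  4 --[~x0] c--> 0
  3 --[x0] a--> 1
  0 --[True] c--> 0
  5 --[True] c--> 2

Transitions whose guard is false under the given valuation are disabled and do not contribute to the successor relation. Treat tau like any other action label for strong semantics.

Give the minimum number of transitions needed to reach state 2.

Answer: 2

Analysis:
Layered search for 2:
  Layer 0: {0}
  Layer 1: {5}
  Layer 2: {2}
first hit 2 at d=2 via tau·c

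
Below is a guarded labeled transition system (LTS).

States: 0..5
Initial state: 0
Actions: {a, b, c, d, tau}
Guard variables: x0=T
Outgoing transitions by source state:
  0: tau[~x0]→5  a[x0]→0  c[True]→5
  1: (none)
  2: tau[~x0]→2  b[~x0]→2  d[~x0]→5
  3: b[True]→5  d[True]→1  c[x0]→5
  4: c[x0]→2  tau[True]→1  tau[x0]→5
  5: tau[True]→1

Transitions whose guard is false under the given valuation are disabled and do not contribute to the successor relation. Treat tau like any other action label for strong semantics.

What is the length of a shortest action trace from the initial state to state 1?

Breadth-first toward 1:
  L0 = {0}
  L1 = {5}
  L2 = {1}
depth(1)=2, e.g. c·tau

Answer: 2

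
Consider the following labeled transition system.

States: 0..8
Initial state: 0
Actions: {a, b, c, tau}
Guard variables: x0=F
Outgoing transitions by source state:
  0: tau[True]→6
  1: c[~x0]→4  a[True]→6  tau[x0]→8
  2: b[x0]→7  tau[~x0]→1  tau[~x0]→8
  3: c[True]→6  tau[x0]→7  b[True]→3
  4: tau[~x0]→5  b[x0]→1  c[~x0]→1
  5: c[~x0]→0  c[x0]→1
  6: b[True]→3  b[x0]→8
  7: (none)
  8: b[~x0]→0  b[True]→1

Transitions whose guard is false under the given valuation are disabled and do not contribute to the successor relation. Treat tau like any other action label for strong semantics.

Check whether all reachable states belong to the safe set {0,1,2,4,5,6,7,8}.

Inv-set: {0,1,2,4,5,6,7,8}
Reach set: {0,3,6}
  0: ok
  3: ✗ unsafe
  6: ok
reach 3 via tau·b — violates

Answer: INVARIANT VIOLATED at state 3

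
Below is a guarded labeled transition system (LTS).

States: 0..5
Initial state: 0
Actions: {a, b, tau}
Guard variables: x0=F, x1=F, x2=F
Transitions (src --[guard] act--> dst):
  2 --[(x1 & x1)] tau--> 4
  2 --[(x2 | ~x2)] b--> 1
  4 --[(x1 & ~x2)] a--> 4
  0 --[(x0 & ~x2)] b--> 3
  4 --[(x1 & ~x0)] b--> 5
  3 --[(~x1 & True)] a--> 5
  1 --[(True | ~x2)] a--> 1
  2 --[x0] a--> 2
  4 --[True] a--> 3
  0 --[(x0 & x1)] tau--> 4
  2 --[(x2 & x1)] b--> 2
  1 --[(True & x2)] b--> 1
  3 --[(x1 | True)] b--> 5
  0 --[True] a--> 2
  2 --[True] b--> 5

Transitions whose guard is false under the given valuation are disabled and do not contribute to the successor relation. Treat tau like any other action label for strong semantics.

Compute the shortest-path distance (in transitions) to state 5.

BFS to 5:
  depth 0: {0}
  depth 1: {2}
  depth 2: {1,5}
first hit 5 at d=2 via a·b

Answer: 2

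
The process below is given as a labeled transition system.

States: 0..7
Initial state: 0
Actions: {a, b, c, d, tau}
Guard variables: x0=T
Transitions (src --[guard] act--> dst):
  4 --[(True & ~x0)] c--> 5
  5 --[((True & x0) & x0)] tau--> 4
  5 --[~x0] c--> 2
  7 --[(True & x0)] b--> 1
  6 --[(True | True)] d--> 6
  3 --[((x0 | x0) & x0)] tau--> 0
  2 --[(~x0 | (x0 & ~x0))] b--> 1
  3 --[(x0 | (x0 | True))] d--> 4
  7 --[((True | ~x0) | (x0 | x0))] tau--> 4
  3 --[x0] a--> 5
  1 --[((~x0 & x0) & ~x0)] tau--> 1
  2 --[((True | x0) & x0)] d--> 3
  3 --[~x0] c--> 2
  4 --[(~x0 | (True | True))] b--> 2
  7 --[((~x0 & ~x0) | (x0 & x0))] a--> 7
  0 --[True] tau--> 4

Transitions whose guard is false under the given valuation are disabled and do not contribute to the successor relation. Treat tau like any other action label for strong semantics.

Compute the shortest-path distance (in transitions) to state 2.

Answer: 2

Trace:
Layered search for 2:
  Layer 0: {0}
  Layer 1: {4}
  Layer 2: {2}
2 enters at depth 2; path tau·b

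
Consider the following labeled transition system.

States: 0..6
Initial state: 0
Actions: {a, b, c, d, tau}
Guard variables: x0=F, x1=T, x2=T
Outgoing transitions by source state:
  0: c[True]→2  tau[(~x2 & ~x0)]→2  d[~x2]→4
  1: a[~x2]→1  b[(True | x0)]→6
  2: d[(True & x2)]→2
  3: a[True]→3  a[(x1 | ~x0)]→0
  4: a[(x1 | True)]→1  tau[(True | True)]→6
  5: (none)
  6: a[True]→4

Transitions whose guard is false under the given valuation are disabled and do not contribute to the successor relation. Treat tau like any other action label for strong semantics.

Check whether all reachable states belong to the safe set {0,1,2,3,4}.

Answer: INVARIANT HOLDS

Working:
Safe = {0,1,2,3,4}
Reachable = {0,2}
  0: ✓
  2: ✓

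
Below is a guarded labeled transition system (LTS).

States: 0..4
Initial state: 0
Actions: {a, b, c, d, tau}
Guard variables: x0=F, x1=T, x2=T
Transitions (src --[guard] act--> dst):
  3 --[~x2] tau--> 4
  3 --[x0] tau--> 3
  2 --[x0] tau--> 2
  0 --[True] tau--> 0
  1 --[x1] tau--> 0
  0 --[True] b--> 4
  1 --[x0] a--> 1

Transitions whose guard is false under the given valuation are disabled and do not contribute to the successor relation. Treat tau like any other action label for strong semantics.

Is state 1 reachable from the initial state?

3 transition(s) survive guard evaluation.
Layer 0: {0}
Layer 1: {4}  now seen {0,4}
Reachable = {0,4}

Answer: UNREACHABLE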